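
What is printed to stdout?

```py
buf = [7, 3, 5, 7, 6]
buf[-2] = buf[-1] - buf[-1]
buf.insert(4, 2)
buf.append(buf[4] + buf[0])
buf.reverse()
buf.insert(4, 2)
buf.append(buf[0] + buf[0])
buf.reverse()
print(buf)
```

[18, 7, 3, 5, 2, 0, 2, 6, 9]

buf[-2] = buf[-1]-buf[-1] = 6-6 = 0 → [7, 3, 5, 0, 6]
insert 2 at 4 → [7, 3, 5, 0, 2, 6]
append buf[4]+buf[0] = 2+7 = 9 → [7, 3, 5, 0, 2, 6, 9]
reverse → [9, 6, 2, 0, 5, 3, 7]
insert 2 at 4 → [9, 6, 2, 0, 2, 5, 3, 7]
append buf[0]+buf[0] = 9+9 = 18 → [9, 6, 2, 0, 2, 5, 3, 7, 18]
reverse → [18, 7, 3, 5, 2, 0, 2, 6, 9]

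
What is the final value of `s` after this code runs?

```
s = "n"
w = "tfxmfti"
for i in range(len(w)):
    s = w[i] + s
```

'itfmxftn'

i=0: prepend 't' → 'tn'
i=1: prepend 'f' → 'ftn'
i=2: prepend 'x' → 'xftn'
i=3: prepend 'm' → 'mxftn'
i=4: prepend 'f' → 'fmxftn'
i=5: prepend 't' → 'tfmxftn'
i=6: prepend 'i' → 'itfmxftn'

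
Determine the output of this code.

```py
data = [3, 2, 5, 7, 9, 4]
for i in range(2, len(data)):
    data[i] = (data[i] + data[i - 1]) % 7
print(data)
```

[3, 2, 0, 0, 2, 6]

i=2: data[2] = (5+2)%7 = 0 → [3, 2, 0, 7, 9, 4]
i=3: data[3] = (7+0)%7 = 0 → [3, 2, 0, 0, 9, 4]
i=4: data[4] = (9+0)%7 = 2 → [3, 2, 0, 0, 2, 4]
i=5: data[5] = (4+2)%7 = 6 → [3, 2, 0, 0, 2, 6]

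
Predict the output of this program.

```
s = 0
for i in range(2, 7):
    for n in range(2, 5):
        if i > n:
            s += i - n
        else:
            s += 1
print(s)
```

i=2,n=2: not 2>2, s = 0+1 = 1
i=2,n=3: not 2>3, s = 1+1 = 2
i=2,n=4: not 2>4, s = 2+1 = 3
i=3,n=2: 3>2, s = 3+1 = 4
i=3,n=3: not 3>3, s = 4+1 = 5
i=3,n=4: not 3>4, s = 5+1 = 6
i=4,n=2: 4>2, s = 6+2 = 8
i=4,n=3: 4>3, s = 8+1 = 9
i=4,n=4: not 4>4, s = 9+1 = 10
i=5,n=2: 5>2, s = 10+3 = 13
i=5,n=3: 5>3, s = 13+2 = 15
i=5,n=4: 5>4, s = 15+1 = 16
i=6,n=2: 6>2, s = 16+4 = 20
i=6,n=3: 6>3, s = 20+3 = 23
i=6,n=4: 6>4, s = 23+2 = 25

25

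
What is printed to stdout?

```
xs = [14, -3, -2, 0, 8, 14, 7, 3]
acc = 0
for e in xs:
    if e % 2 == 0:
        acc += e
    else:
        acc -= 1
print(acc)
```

31

e=14: even, acc = 0+14 = 14
e=-3: not even, acc = 14-1 = 13
e=-2: even, acc = 13+(-2) = 11
e=0: even, acc = 11+0 = 11
e=8: even, acc = 11+8 = 19
e=14: even, acc = 19+14 = 33
e=7: not even, acc = 33-1 = 32
e=3: not even, acc = 32-1 = 31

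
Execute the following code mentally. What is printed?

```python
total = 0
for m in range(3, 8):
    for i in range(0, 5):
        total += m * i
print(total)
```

m=3,i=0: total = 0+0 = 0
m=3,i=1: total = 0+3 = 3
m=3,i=2: total = 3+6 = 9
m=3,i=3: total = 9+9 = 18
m=3,i=4: total = 18+12 = 30
m=4,i=0: total = 30+0 = 30
m=4,i=1: total = 30+4 = 34
m=4,i=2: total = 34+8 = 42
m=4,i=3: total = 42+12 = 54
m=4,i=4: total = 54+16 = 70
m=5,i=0: total = 70+0 = 70
m=5,i=1: total = 70+5 = 75
m=5,i=2: total = 75+10 = 85
m=5,i=3: total = 85+15 = 100
m=5,i=4: total = 100+20 = 120
m=6,i=0: total = 120+0 = 120
m=6,i=1: total = 120+6 = 126
m=6,i=2: total = 126+12 = 138
m=6,i=3: total = 138+18 = 156
m=6,i=4: total = 156+24 = 180
m=7,i=0: total = 180+0 = 180
m=7,i=1: total = 180+7 = 187
m=7,i=2: total = 187+14 = 201
m=7,i=3: total = 201+21 = 222
m=7,i=4: total = 222+28 = 250

250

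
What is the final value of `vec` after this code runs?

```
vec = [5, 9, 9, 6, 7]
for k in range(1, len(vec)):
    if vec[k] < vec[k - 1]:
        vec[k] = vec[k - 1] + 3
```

[5, 9, 9, 12, 15]

k=1: 9>=5, unchanged → [5, 9, 9, 6, 7]
k=2: 9>=9, unchanged → [5, 9, 9, 6, 7]
k=3: 6<9, vec[3] = 9+3 = 12 → [5, 9, 9, 12, 7]
k=4: 7<12, vec[4] = 12+3 = 15 → [5, 9, 9, 12, 15]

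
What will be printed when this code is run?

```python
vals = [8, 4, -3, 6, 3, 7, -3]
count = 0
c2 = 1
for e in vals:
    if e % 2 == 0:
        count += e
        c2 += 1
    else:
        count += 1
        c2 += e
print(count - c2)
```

e=8: even, count = 0+8 = 8; c2=2
e=4: even, count = 8+4 = 12; c2=3
e=-3: not even, count = 12+1 = 13; c2=0
e=6: even, count = 13+6 = 19; c2=1
e=3: not even, count = 19+1 = 20; c2=4
e=7: not even, count = 20+1 = 21; c2=11
e=-3: not even, count = 21+1 = 22; c2=8
count-c2 = 22-8 = 14

14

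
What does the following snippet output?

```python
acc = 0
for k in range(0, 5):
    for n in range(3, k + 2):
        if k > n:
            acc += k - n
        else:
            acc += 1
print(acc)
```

k=2,n=3: not 2>3, acc = 0+1 = 1
k=3,n=3: not 3>3, acc = 1+1 = 2
k=3,n=4: not 3>4, acc = 2+1 = 3
k=4,n=3: 4>3, acc = 3+1 = 4
k=4,n=4: not 4>4, acc = 4+1 = 5
k=4,n=5: not 4>5, acc = 5+1 = 6

6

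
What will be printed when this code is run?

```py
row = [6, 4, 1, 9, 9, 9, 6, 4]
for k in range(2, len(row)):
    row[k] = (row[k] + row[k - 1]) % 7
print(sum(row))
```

24

k=2: row[2] = (1+4)%7 = 5 → [6, 4, 5, 9, 9, 9, 6, 4]
k=3: row[3] = (9+5)%7 = 0 → [6, 4, 5, 0, 9, 9, 6, 4]
k=4: row[4] = (9+0)%7 = 2 → [6, 4, 5, 0, 2, 9, 6, 4]
k=5: row[5] = (9+2)%7 = 4 → [6, 4, 5, 0, 2, 4, 6, 4]
k=6: row[6] = (6+4)%7 = 3 → [6, 4, 5, 0, 2, 4, 3, 4]
k=7: row[7] = (4+3)%7 = 0 → [6, 4, 5, 0, 2, 4, 3, 0]
sum = 24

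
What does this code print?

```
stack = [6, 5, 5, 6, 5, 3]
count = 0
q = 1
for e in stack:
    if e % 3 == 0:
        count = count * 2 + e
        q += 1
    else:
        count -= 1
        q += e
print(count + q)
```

48

e=6: %3==0, count = 0*2+6 = 6; q=2
e=5: not %3==0, count = 6-1 = 5; q=7
e=5: not %3==0, count = 5-1 = 4; q=12
e=6: %3==0, count = 4*2+6 = 14; q=13
e=5: not %3==0, count = 14-1 = 13; q=18
e=3: %3==0, count = 13*2+3 = 29; q=19
count+q = 29+19 = 48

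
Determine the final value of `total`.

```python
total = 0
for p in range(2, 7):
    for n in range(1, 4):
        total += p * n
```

p=2,n=1: total = 0+2 = 2
p=2,n=2: total = 2+4 = 6
p=2,n=3: total = 6+6 = 12
p=3,n=1: total = 12+3 = 15
p=3,n=2: total = 15+6 = 21
p=3,n=3: total = 21+9 = 30
p=4,n=1: total = 30+4 = 34
p=4,n=2: total = 34+8 = 42
p=4,n=3: total = 42+12 = 54
p=5,n=1: total = 54+5 = 59
p=5,n=2: total = 59+10 = 69
p=5,n=3: total = 69+15 = 84
p=6,n=1: total = 84+6 = 90
p=6,n=2: total = 90+12 = 102
p=6,n=3: total = 102+18 = 120

120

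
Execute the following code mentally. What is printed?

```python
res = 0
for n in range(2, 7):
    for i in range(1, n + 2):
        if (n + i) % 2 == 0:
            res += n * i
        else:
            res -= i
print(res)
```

110

n=2,i=1: odd sum, res = 0-1 = -1
n=2,i=2: even sum, res = (-1)+4 = 3
n=2,i=3: odd sum, res = 3-3 = 0
n=3,i=1: even sum, res = 0+3 = 3
n=3,i=2: odd sum, res = 3-2 = 1
n=3,i=3: even sum, res = 1+9 = 10
n=3,i=4: odd sum, res = 10-4 = 6
n=4,i=1: odd sum, res = 6-1 = 5
n=4,i=2: even sum, res = 5+8 = 13
n=4,i=3: odd sum, res = 13-3 = 10
n=4,i=4: even sum, res = 10+16 = 26
n=4,i=5: odd sum, res = 26-5 = 21
n=5,i=1: even sum, res = 21+5 = 26
n=5,i=2: odd sum, res = 26-2 = 24
n=5,i=3: even sum, res = 24+15 = 39
n=5,i=4: odd sum, res = 39-4 = 35
n=5,i=5: even sum, res = 35+25 = 60
n=5,i=6: odd sum, res = 60-6 = 54
n=6,i=1: odd sum, res = 54-1 = 53
n=6,i=2: even sum, res = 53+12 = 65
n=6,i=3: odd sum, res = 65-3 = 62
n=6,i=4: even sum, res = 62+24 = 86
n=6,i=5: odd sum, res = 86-5 = 81
n=6,i=6: even sum, res = 81+36 = 117
n=6,i=7: odd sum, res = 117-7 = 110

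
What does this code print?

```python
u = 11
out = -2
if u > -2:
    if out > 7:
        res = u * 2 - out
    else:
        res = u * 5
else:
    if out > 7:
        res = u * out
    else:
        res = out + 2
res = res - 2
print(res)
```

u=11, out=-2
u > -2 is True; out > 7 is False
→ res = u * 5 = 55
res = 55-2 = 53

53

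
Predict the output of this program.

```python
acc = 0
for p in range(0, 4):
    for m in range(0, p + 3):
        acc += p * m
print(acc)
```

p=0,m=0: acc = 0+0 = 0
p=0,m=1: acc = 0+0 = 0
p=0,m=2: acc = 0+0 = 0
p=1,m=0: acc = 0+0 = 0
p=1,m=1: acc = 0+1 = 1
p=1,m=2: acc = 1+2 = 3
p=1,m=3: acc = 3+3 = 6
p=2,m=0: acc = 6+0 = 6
p=2,m=1: acc = 6+2 = 8
p=2,m=2: acc = 8+4 = 12
p=2,m=3: acc = 12+6 = 18
p=2,m=4: acc = 18+8 = 26
p=3,m=0: acc = 26+0 = 26
p=3,m=1: acc = 26+3 = 29
p=3,m=2: acc = 29+6 = 35
p=3,m=3: acc = 35+9 = 44
p=3,m=4: acc = 44+12 = 56
p=3,m=5: acc = 56+15 = 71

71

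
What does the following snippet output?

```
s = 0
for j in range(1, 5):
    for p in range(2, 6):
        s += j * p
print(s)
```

j=1,p=2: s = 0+2 = 2
j=1,p=3: s = 2+3 = 5
j=1,p=4: s = 5+4 = 9
j=1,p=5: s = 9+5 = 14
j=2,p=2: s = 14+4 = 18
j=2,p=3: s = 18+6 = 24
j=2,p=4: s = 24+8 = 32
j=2,p=5: s = 32+10 = 42
j=3,p=2: s = 42+6 = 48
j=3,p=3: s = 48+9 = 57
j=3,p=4: s = 57+12 = 69
j=3,p=5: s = 69+15 = 84
j=4,p=2: s = 84+8 = 92
j=4,p=3: s = 92+12 = 104
j=4,p=4: s = 104+16 = 120
j=4,p=5: s = 120+20 = 140

140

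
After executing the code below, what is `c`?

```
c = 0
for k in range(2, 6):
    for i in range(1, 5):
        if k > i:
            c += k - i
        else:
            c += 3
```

38

k=2,i=1: 2>1, c = 0+1 = 1
k=2,i=2: not 2>2, c = 1+3 = 4
k=2,i=3: not 2>3, c = 4+3 = 7
k=2,i=4: not 2>4, c = 7+3 = 10
k=3,i=1: 3>1, c = 10+2 = 12
k=3,i=2: 3>2, c = 12+1 = 13
k=3,i=3: not 3>3, c = 13+3 = 16
k=3,i=4: not 3>4, c = 16+3 = 19
k=4,i=1: 4>1, c = 19+3 = 22
k=4,i=2: 4>2, c = 22+2 = 24
k=4,i=3: 4>3, c = 24+1 = 25
k=4,i=4: not 4>4, c = 25+3 = 28
k=5,i=1: 5>1, c = 28+4 = 32
k=5,i=2: 5>2, c = 32+3 = 35
k=5,i=3: 5>3, c = 35+2 = 37
k=5,i=4: 5>4, c = 37+1 = 38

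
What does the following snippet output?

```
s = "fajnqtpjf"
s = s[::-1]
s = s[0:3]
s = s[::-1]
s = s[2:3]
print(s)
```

f

reverse → 'fjptqnjaf'
slice [0:3] → 'fjp'
reverse → 'pjf'
slice [2:3] → 'f'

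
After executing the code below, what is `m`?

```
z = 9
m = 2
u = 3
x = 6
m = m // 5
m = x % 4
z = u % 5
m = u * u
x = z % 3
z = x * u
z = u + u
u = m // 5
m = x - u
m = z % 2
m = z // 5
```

m = 2//5 = 0
m = 6%4 = 2
z = 3%5 = 3
m = 3*3 = 9
x = 3%3 = 0
z = 0*3 = 0
z = 3+3 = 6
u = 9//5 = 1
m = 0-1 = -1
m = 6%2 = 0
m = 6//5 = 1

1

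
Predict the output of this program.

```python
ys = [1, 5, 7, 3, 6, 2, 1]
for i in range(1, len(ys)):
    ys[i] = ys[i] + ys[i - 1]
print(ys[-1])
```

25

i=1: ys[1] = 5+1 = 6 → [1, 6, 7, 3, 6, 2, 1]
i=2: ys[2] = 7+6 = 13 → [1, 6, 13, 3, 6, 2, 1]
i=3: ys[3] = 3+13 = 16 → [1, 6, 13, 16, 6, 2, 1]
i=4: ys[4] = 6+16 = 22 → [1, 6, 13, 16, 22, 2, 1]
i=5: ys[5] = 2+22 = 24 → [1, 6, 13, 16, 22, 24, 1]
i=6: ys[6] = 1+24 = 25 → [1, 6, 13, 16, 22, 24, 25]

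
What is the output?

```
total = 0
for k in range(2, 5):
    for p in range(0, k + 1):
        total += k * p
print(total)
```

k=2,p=0: total = 0+0 = 0
k=2,p=1: total = 0+2 = 2
k=2,p=2: total = 2+4 = 6
k=3,p=0: total = 6+0 = 6
k=3,p=1: total = 6+3 = 9
k=3,p=2: total = 9+6 = 15
k=3,p=3: total = 15+9 = 24
k=4,p=0: total = 24+0 = 24
k=4,p=1: total = 24+4 = 28
k=4,p=2: total = 28+8 = 36
k=4,p=3: total = 36+12 = 48
k=4,p=4: total = 48+16 = 64

64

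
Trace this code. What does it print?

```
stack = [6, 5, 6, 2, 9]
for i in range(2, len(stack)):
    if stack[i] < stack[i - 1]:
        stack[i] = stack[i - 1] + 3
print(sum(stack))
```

i=2: 6>=5, unchanged → [6, 5, 6, 2, 9]
i=3: 2<6, stack[3] = 6+3 = 9 → [6, 5, 6, 9, 9]
i=4: 9>=9, unchanged → [6, 5, 6, 9, 9]
sum = 35

35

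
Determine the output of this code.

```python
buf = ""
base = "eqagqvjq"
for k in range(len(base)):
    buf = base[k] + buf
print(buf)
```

k=0: prepend 'e' → 'e'
k=1: prepend 'q' → 'qe'
k=2: prepend 'a' → 'aqe'
k=3: prepend 'g' → 'gaqe'
k=4: prepend 'q' → 'qgaqe'
k=5: prepend 'v' → 'vqgaqe'
k=6: prepend 'j' → 'jvqgaqe'
k=7: prepend 'q' → 'qjvqgaqe'

qjvqgaqe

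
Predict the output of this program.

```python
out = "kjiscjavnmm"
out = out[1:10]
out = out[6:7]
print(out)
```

v

slice [1:10] → 'jiscjavnm'
slice [6:7] → 'v'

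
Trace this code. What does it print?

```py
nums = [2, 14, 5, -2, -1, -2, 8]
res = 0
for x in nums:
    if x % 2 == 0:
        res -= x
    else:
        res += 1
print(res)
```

x=2: even, res = 0-2 = -2
x=14: even, res = (-2)-14 = -16
x=5: not even, res = (-16)+1 = -15
x=-2: even, res = (-15)-(-2) = -13
x=-1: not even, res = (-13)+1 = -12
x=-2: even, res = (-12)-(-2) = -10
x=8: even, res = (-10)-8 = -18

-18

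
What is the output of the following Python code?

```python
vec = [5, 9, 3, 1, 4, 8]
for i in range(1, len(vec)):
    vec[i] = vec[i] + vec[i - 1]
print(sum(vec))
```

106

i=1: vec[1] = 9+5 = 14 → [5, 14, 3, 1, 4, 8]
i=2: vec[2] = 3+14 = 17 → [5, 14, 17, 1, 4, 8]
i=3: vec[3] = 1+17 = 18 → [5, 14, 17, 18, 4, 8]
i=4: vec[4] = 4+18 = 22 → [5, 14, 17, 18, 22, 8]
i=5: vec[5] = 8+22 = 30 → [5, 14, 17, 18, 22, 30]
sum = 106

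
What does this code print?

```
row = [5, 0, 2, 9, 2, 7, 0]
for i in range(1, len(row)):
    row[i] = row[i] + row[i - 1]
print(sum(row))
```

101

i=1: row[1] = 0+5 = 5 → [5, 5, 2, 9, 2, 7, 0]
i=2: row[2] = 2+5 = 7 → [5, 5, 7, 9, 2, 7, 0]
i=3: row[3] = 9+7 = 16 → [5, 5, 7, 16, 2, 7, 0]
i=4: row[4] = 2+16 = 18 → [5, 5, 7, 16, 18, 7, 0]
i=5: row[5] = 7+18 = 25 → [5, 5, 7, 16, 18, 25, 0]
i=6: row[6] = 0+25 = 25 → [5, 5, 7, 16, 18, 25, 25]
sum = 101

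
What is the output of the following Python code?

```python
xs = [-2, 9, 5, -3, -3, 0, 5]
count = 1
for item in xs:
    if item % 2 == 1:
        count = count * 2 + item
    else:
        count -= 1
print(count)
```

169

item=-2: not odd, count = 1-1 = 0
item=9: odd, count = 0*2+9 = 9
item=5: odd, count = 9*2+5 = 23
item=-3: odd, count = 23*2+(-3) = 43
item=-3: odd, count = 43*2+(-3) = 83
item=0: not odd, count = 83-1 = 82
item=5: odd, count = 82*2+5 = 169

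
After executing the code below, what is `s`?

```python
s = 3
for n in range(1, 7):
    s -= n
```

n=1: s = 3-1 = 2
n=2: s = 2-2 = 0
n=3: s = 0-3 = -3
n=4: s = (-3)-4 = -7
n=5: s = (-7)-5 = -12
n=6: s = (-12)-6 = -18

-18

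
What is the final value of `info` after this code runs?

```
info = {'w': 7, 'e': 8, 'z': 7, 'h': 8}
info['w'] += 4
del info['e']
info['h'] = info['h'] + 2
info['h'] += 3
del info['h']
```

info['w'] = 7+4 = 11 → {'w': 11, 'e': 8, 'z': 7, 'h': 8}
del 'e' → {'w': 11, 'z': 7, 'h': 8}
info['h'] = info['h']+2 = 10 → {'w': 11, 'z': 7, 'h': 10}
info['h'] = 10+3 = 13 → {'w': 11, 'z': 7, 'h': 13}
del 'h' → {'w': 11, 'z': 7}

{'w': 11, 'z': 7}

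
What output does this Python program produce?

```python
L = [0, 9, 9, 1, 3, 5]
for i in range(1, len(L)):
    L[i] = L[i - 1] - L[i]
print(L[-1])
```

-27

i=1: L[1] = 0-9 = -9 → [0, -9, 9, 1, 3, 5]
i=2: L[2] = (-9)-9 = -18 → [0, -9, -18, 1, 3, 5]
i=3: L[3] = (-18)-1 = -19 → [0, -9, -18, -19, 3, 5]
i=4: L[4] = (-19)-3 = -22 → [0, -9, -18, -19, -22, 5]
i=5: L[5] = (-22)-5 = -27 → [0, -9, -18, -19, -22, -27]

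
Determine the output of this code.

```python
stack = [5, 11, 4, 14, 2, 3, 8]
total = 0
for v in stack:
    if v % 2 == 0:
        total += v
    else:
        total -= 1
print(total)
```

v=5: not even, total = 0-1 = -1
v=11: not even, total = (-1)-1 = -2
v=4: even, total = (-2)+4 = 2
v=14: even, total = 2+14 = 16
v=2: even, total = 16+2 = 18
v=3: not even, total = 18-1 = 17
v=8: even, total = 17+8 = 25

25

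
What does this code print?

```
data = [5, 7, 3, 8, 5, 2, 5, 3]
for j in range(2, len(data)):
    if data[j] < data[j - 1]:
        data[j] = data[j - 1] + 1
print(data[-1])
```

12

j=2: 3<7, data[2] = 7+1 = 8 → [5, 7, 8, 8, 5, 2, 5, 3]
j=3: 8>=8, unchanged → [5, 7, 8, 8, 5, 2, 5, 3]
j=4: 5<8, data[4] = 8+1 = 9 → [5, 7, 8, 8, 9, 2, 5, 3]
j=5: 2<9, data[5] = 9+1 = 10 → [5, 7, 8, 8, 9, 10, 5, 3]
j=6: 5<10, data[6] = 10+1 = 11 → [5, 7, 8, 8, 9, 10, 11, 3]
j=7: 3<11, data[7] = 11+1 = 12 → [5, 7, 8, 8, 9, 10, 11, 12]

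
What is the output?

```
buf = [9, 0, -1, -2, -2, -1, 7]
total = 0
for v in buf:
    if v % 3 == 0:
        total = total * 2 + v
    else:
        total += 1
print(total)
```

v=9: %3==0, total = 0*2+9 = 9
v=0: %3==0, total = 9*2+0 = 18
v=-1: not %3==0, total = 18+1 = 19
v=-2: not %3==0, total = 19+1 = 20
v=-2: not %3==0, total = 20+1 = 21
v=-1: not %3==0, total = 21+1 = 22
v=7: not %3==0, total = 22+1 = 23

23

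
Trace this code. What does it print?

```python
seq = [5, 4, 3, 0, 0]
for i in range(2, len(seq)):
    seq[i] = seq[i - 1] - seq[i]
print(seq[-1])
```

1

i=2: seq[2] = 4-3 = 1 → [5, 4, 1, 0, 0]
i=3: seq[3] = 1-0 = 1 → [5, 4, 1, 1, 0]
i=4: seq[4] = 1-0 = 1 → [5, 4, 1, 1, 1]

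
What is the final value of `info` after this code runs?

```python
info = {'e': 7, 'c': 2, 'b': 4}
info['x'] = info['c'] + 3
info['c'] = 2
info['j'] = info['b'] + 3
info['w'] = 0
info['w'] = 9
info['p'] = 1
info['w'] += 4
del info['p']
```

{'e': 7, 'c': 2, 'b': 4, 'x': 5, 'j': 7, 'w': 13}

info['x'] = info['c']+3 = 5 → {'e': 7, 'c': 2, 'b': 4, 'x': 5}
info['c'] = 2 → {'e': 7, 'c': 2, 'b': 4, 'x': 5}
info['j'] = info['b']+3 = 7 → {'e': 7, 'c': 2, 'b': 4, 'x': 5, 'j': 7}
info['w'] = 0 → {'e': 7, 'c': 2, 'b': 4, 'x': 5, 'j': 7, 'w': 0}
info['w'] = 9 → {'e': 7, 'c': 2, 'b': 4, 'x': 5, 'j': 7, 'w': 9}
info['p'] = 1 → {'e': 7, 'c': 2, 'b': 4, 'x': 5, 'j': 7, 'w': 9, 'p': 1}
info['w'] = 9+4 = 13 → {'e': 7, 'c': 2, 'b': 4, 'x': 5, 'j': 7, 'w': 13, 'p': 1}
del 'p' → {'e': 7, 'c': 2, 'b': 4, 'x': 5, 'j': 7, 'w': 13}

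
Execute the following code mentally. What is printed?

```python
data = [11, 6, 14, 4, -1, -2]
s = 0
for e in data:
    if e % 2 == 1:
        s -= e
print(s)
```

e=11: odd, s = 0-11 = -11
e=6: not odd
e=14: not odd
e=4: not odd
e=-1: odd, s = (-11)-(-1) = -10
e=-2: not odd

-10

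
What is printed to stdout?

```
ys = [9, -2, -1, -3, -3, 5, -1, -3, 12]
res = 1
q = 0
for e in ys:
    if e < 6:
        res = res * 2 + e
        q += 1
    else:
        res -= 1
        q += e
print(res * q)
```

-6104

e=9: not <6, res = 1-1 = 0; q=9
e=-2: <6, res = 0*2+(-2) = -2; q=10
e=-1: <6, res = (-2)*2+(-1) = -5; q=11
e=-3: <6, res = (-5)*2+(-3) = -13; q=12
e=-3: <6, res = (-13)*2+(-3) = -29; q=13
e=5: <6, res = (-29)*2+5 = -53; q=14
e=-1: <6, res = (-53)*2+(-1) = -107; q=15
e=-3: <6, res = (-107)*2+(-3) = -217; q=16
e=12: not <6, res = (-217)-1 = -218; q=28
res*q = (-218)*28 = -6104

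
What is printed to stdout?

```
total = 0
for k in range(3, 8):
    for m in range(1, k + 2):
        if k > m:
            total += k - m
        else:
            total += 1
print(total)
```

k=3,m=1: 3>1, total = 0+2 = 2
k=3,m=2: 3>2, total = 2+1 = 3
k=3,m=3: not 3>3, total = 3+1 = 4
k=3,m=4: not 3>4, total = 4+1 = 5
k=4,m=1: 4>1, total = 5+3 = 8
k=4,m=2: 4>2, total = 8+2 = 10
k=4,m=3: 4>3, total = 10+1 = 11
k=4,m=4: not 4>4, total = 11+1 = 12
k=4,m=5: not 4>5, total = 12+1 = 13
k=5,m=1: 5>1, total = 13+4 = 17
k=5,m=2: 5>2, total = 17+3 = 20
k=5,m=3: 5>3, total = 20+2 = 22
k=5,m=4: 5>4, total = 22+1 = 23
k=5,m=5: not 5>5, total = 23+1 = 24
k=5,m=6: not 5>6, total = 24+1 = 25
k=6,m=1: 6>1, total = 25+5 = 30
k=6,m=2: 6>2, total = 30+4 = 34
k=6,m=3: 6>3, total = 34+3 = 37
k=6,m=4: 6>4, total = 37+2 = 39
k=6,m=5: 6>5, total = 39+1 = 40
k=6,m=6: not 6>6, total = 40+1 = 41
k=6,m=7: not 6>7, total = 41+1 = 42
k=7,m=1: 7>1, total = 42+6 = 48
k=7,m=2: 7>2, total = 48+5 = 53
k=7,m=3: 7>3, total = 53+4 = 57
k=7,m=4: 7>4, total = 57+3 = 60
k=7,m=5: 7>5, total = 60+2 = 62
k=7,m=6: 7>6, total = 62+1 = 63
k=7,m=7: not 7>7, total = 63+1 = 64
k=7,m=8: not 7>8, total = 64+1 = 65

65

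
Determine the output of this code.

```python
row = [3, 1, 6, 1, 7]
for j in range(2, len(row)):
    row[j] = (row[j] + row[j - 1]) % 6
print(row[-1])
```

3

j=2: row[2] = (6+1)%6 = 1 → [3, 1, 1, 1, 7]
j=3: row[3] = (1+1)%6 = 2 → [3, 1, 1, 2, 7]
j=4: row[4] = (7+2)%6 = 3 → [3, 1, 1, 2, 3]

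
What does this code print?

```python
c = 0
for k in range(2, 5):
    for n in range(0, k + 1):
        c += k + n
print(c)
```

57

k=2,n=0: c = 0+2 = 2
k=2,n=1: c = 2+3 = 5
k=2,n=2: c = 5+4 = 9
k=3,n=0: c = 9+3 = 12
k=3,n=1: c = 12+4 = 16
k=3,n=2: c = 16+5 = 21
k=3,n=3: c = 21+6 = 27
k=4,n=0: c = 27+4 = 31
k=4,n=1: c = 31+5 = 36
k=4,n=2: c = 36+6 = 42
k=4,n=3: c = 42+7 = 49
k=4,n=4: c = 49+8 = 57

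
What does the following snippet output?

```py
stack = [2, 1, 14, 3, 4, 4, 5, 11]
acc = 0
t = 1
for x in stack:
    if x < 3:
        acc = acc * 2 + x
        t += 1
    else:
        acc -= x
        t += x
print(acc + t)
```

x=2: <3, acc = 0*2+2 = 2; t=2
x=1: <3, acc = 2*2+1 = 5; t=3
x=14: not <3, acc = 5-14 = -9; t=17
x=3: not <3, acc = (-9)-3 = -12; t=20
x=4: not <3, acc = (-12)-4 = -16; t=24
x=4: not <3, acc = (-16)-4 = -20; t=28
x=5: not <3, acc = (-20)-5 = -25; t=33
x=11: not <3, acc = (-25)-11 = -36; t=44
acc+t = (-36)+44 = 8

8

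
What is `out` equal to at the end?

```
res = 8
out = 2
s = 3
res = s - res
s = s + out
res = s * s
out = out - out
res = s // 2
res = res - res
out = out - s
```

-5

res = 3-8 = -5
s = 3+2 = 5
res = 5*5 = 25
out = 2-2 = 0
res = 5//2 = 2
res = 2-2 = 0
out = 0-5 = -5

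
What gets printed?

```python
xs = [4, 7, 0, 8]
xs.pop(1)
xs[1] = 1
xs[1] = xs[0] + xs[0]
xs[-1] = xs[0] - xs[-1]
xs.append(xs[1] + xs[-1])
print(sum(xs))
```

pop(1) removes 7 → [4, 0, 8]
xs[1] = 1 → [4, 1, 8]
xs[1] = xs[0]+xs[0] = 4+4 = 8 → [4, 8, 8]
xs[-1] = xs[0]-xs[-1] = 4-8 = -4 → [4, 8, -4]
append xs[1]+xs[-1] = 8+(-4) = 4 → [4, 8, -4, 4]
sum = 12

12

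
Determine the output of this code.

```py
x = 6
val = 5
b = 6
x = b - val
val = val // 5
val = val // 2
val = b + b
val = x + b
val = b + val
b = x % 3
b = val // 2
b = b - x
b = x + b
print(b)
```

x = 6-5 = 1
val = 5//5 = 1
val = 1//2 = 0
val = 6+6 = 12
val = 1+6 = 7
val = 6+7 = 13
b = 1%3 = 1
b = 13//2 = 6
b = 6-1 = 5
b = 1+5 = 6

6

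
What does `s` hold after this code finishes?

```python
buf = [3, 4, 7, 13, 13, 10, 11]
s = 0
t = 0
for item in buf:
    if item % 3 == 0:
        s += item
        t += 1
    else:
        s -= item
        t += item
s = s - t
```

item=3: %3==0, s = 0+3 = 3; t=1
item=4: not %3==0, s = 3-4 = -1; t=5
item=7: not %3==0, s = (-1)-7 = -8; t=12
item=13: not %3==0, s = (-8)-13 = -21; t=25
item=13: not %3==0, s = (-21)-13 = -34; t=38
item=10: not %3==0, s = (-34)-10 = -44; t=48
item=11: not %3==0, s = (-44)-11 = -55; t=59
s-t = (-55)-59 = -114

-114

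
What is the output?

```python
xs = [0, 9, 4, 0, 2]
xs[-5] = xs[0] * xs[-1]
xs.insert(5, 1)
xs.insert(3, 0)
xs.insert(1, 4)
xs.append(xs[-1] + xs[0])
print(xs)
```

[0, 4, 9, 4, 0, 0, 2, 1, 1]

xs[-5] = xs[0]*xs[-1] = 0*2 = 0 → [0, 9, 4, 0, 2]
insert 1 at 5 → [0, 9, 4, 0, 2, 1]
insert 0 at 3 → [0, 9, 4, 0, 0, 2, 1]
insert 4 at 1 → [0, 4, 9, 4, 0, 0, 2, 1]
append xs[-1]+xs[0] = 1+0 = 1 → [0, 4, 9, 4, 0, 0, 2, 1, 1]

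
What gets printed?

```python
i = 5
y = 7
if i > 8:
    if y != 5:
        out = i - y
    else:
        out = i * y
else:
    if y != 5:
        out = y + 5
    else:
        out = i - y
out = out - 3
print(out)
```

i=5, y=7
i > 8 is False; y != 5 is True
→ out = y + 5 = 12
out = 12-3 = 9

9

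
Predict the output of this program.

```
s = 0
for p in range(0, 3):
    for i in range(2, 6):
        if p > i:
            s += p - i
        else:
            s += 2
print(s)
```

24

p=0,i=2: not 0>2, s = 0+2 = 2
p=0,i=3: not 0>3, s = 2+2 = 4
p=0,i=4: not 0>4, s = 4+2 = 6
p=0,i=5: not 0>5, s = 6+2 = 8
p=1,i=2: not 1>2, s = 8+2 = 10
p=1,i=3: not 1>3, s = 10+2 = 12
p=1,i=4: not 1>4, s = 12+2 = 14
p=1,i=5: not 1>5, s = 14+2 = 16
p=2,i=2: not 2>2, s = 16+2 = 18
p=2,i=3: not 2>3, s = 18+2 = 20
p=2,i=4: not 2>4, s = 20+2 = 22
p=2,i=5: not 2>5, s = 22+2 = 24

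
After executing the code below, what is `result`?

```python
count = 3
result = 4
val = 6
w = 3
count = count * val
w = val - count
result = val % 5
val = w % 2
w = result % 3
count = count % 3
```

1

count = 3*6 = 18
w = 6-18 = -12
result = 6%5 = 1
val = (-12)%2 = 0
w = 1%3 = 1
count = 18%3 = 0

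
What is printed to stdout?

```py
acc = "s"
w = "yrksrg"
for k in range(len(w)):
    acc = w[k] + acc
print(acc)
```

k=0: prepend 'y' → 'ys'
k=1: prepend 'r' → 'rys'
k=2: prepend 'k' → 'krys'
k=3: prepend 's' → 'skrys'
k=4: prepend 'r' → 'rskrys'
k=5: prepend 'g' → 'grskrys'

grskrys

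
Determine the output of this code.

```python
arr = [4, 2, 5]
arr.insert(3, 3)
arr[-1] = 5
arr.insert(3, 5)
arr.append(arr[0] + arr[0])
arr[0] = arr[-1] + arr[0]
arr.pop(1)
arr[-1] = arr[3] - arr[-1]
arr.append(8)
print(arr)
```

insert 3 at 3 → [4, 2, 5, 3]
arr[-1] = 5 → [4, 2, 5, 5]
insert 5 at 3 → [4, 2, 5, 5, 5]
append arr[0]+arr[0] = 4+4 = 8 → [4, 2, 5, 5, 5, 8]
arr[0] = arr[-1]+arr[0] = 8+4 = 12 → [12, 2, 5, 5, 5, 8]
pop(1) removes 2 → [12, 5, 5, 5, 8]
arr[-1] = arr[3]-arr[-1] = 5-8 = -3 → [12, 5, 5, 5, -3]
append 8 → [12, 5, 5, 5, -3, 8]

[12, 5, 5, 5, -3, 8]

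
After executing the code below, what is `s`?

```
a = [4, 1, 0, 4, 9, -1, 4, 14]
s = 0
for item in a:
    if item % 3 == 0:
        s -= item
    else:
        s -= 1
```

item=4: not %3==0, s = 0-1 = -1
item=1: not %3==0, s = (-1)-1 = -2
item=0: %3==0, s = (-2)-0 = -2
item=4: not %3==0, s = (-2)-1 = -3
item=9: %3==0, s = (-3)-9 = -12
item=-1: not %3==0, s = (-12)-1 = -13
item=4: not %3==0, s = (-13)-1 = -14
item=14: not %3==0, s = (-14)-1 = -15

-15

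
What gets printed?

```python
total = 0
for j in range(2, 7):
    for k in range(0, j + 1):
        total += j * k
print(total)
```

265

j=2,k=0: total = 0+0 = 0
j=2,k=1: total = 0+2 = 2
j=2,k=2: total = 2+4 = 6
j=3,k=0: total = 6+0 = 6
j=3,k=1: total = 6+3 = 9
j=3,k=2: total = 9+6 = 15
j=3,k=3: total = 15+9 = 24
j=4,k=0: total = 24+0 = 24
j=4,k=1: total = 24+4 = 28
j=4,k=2: total = 28+8 = 36
j=4,k=3: total = 36+12 = 48
j=4,k=4: total = 48+16 = 64
j=5,k=0: total = 64+0 = 64
j=5,k=1: total = 64+5 = 69
j=5,k=2: total = 69+10 = 79
j=5,k=3: total = 79+15 = 94
j=5,k=4: total = 94+20 = 114
j=5,k=5: total = 114+25 = 139
j=6,k=0: total = 139+0 = 139
j=6,k=1: total = 139+6 = 145
j=6,k=2: total = 145+12 = 157
j=6,k=3: total = 157+18 = 175
j=6,k=4: total = 175+24 = 199
j=6,k=5: total = 199+30 = 229
j=6,k=6: total = 229+36 = 265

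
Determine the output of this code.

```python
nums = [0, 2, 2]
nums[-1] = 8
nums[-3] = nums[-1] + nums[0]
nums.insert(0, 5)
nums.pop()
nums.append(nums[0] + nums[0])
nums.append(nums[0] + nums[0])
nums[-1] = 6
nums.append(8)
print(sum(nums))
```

nums[-1] = 8 → [0, 2, 8]
nums[-3] = nums[-1]+nums[0] = 8+0 = 8 → [8, 2, 8]
insert 5 at 0 → [5, 8, 2, 8]
pop() removes 8 → [5, 8, 2]
append nums[0]+nums[0] = 5+5 = 10 → [5, 8, 2, 10]
append nums[0]+nums[0] = 5+5 = 10 → [5, 8, 2, 10, 10]
nums[-1] = 6 → [5, 8, 2, 10, 6]
append 8 → [5, 8, 2, 10, 6, 8]
sum = 39

39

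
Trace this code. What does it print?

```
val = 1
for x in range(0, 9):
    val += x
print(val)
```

x=0: val = 1+0 = 1
x=1: val = 1+1 = 2
x=2: val = 2+2 = 4
x=3: val = 4+3 = 7
x=4: val = 7+4 = 11
x=5: val = 11+5 = 16
x=6: val = 16+6 = 22
x=7: val = 22+7 = 29
x=8: val = 29+8 = 37

37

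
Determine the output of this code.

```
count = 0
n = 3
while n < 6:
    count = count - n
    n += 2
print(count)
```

n=3: count = 0-3 = -3
n=5: count = (-3)-5 = -8

-8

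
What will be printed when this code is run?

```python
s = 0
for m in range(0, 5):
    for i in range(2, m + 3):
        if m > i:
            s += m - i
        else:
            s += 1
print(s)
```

16

m=0,i=2: not 0>2, s = 0+1 = 1
m=1,i=2: not 1>2, s = 1+1 = 2
m=1,i=3: not 1>3, s = 2+1 = 3
m=2,i=2: not 2>2, s = 3+1 = 4
m=2,i=3: not 2>3, s = 4+1 = 5
m=2,i=4: not 2>4, s = 5+1 = 6
m=3,i=2: 3>2, s = 6+1 = 7
m=3,i=3: not 3>3, s = 7+1 = 8
m=3,i=4: not 3>4, s = 8+1 = 9
m=3,i=5: not 3>5, s = 9+1 = 10
m=4,i=2: 4>2, s = 10+2 = 12
m=4,i=3: 4>3, s = 12+1 = 13
m=4,i=4: not 4>4, s = 13+1 = 14
m=4,i=5: not 4>5, s = 14+1 = 15
m=4,i=6: not 4>6, s = 15+1 = 16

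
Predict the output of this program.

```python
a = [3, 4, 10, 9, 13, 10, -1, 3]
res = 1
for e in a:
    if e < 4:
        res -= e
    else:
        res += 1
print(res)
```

e=3: <4, res = 1-3 = -2
e=4: not <4, res = (-2)+1 = -1
e=10: not <4, res = (-1)+1 = 0
e=9: not <4, res = 0+1 = 1
e=13: not <4, res = 1+1 = 2
e=10: not <4, res = 2+1 = 3
e=-1: <4, res = 3-(-1) = 4
e=3: <4, res = 4-3 = 1

1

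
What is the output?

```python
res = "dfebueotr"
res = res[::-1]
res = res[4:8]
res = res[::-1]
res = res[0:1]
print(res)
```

reverse → 'rtoeubefd'
slice [4:8] → 'ubef'
reverse → 'febu'
slice [0:1] → 'f'

f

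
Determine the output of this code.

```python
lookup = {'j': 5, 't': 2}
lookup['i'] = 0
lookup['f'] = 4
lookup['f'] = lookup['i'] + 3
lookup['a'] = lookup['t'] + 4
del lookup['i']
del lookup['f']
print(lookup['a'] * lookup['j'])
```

lookup['i'] = 0 → {'j': 5, 't': 2, 'i': 0}
lookup['f'] = 4 → {'j': 5, 't': 2, 'i': 0, 'f': 4}
lookup['f'] = lookup['i']+3 = 3 → {'j': 5, 't': 2, 'i': 0, 'f': 3}
lookup['a'] = lookup['t']+4 = 6 → {'j': 5, 't': 2, 'i': 0, 'f': 3, 'a': 6}
del 'i' → {'j': 5, 't': 2, 'f': 3, 'a': 6}
del 'f' → {'j': 5, 't': 2, 'a': 6}
lookup['a']*lookup['j'] = 6*5 = 30

30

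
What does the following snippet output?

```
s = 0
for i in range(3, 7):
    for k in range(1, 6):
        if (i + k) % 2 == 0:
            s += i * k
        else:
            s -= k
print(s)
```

i=3,k=1: even sum, s = 0+3 = 3
i=3,k=2: odd sum, s = 3-2 = 1
i=3,k=3: even sum, s = 1+9 = 10
i=3,k=4: odd sum, s = 10-4 = 6
i=3,k=5: even sum, s = 6+15 = 21
i=4,k=1: odd sum, s = 21-1 = 20
i=4,k=2: even sum, s = 20+8 = 28
i=4,k=3: odd sum, s = 28-3 = 25
i=4,k=4: even sum, s = 25+16 = 41
i=4,k=5: odd sum, s = 41-5 = 36
i=5,k=1: even sum, s = 36+5 = 41
i=5,k=2: odd sum, s = 41-2 = 39
i=5,k=3: even sum, s = 39+15 = 54
i=5,k=4: odd sum, s = 54-4 = 50
i=5,k=5: even sum, s = 50+25 = 75
i=6,k=1: odd sum, s = 75-1 = 74
i=6,k=2: even sum, s = 74+12 = 86
i=6,k=3: odd sum, s = 86-3 = 83
i=6,k=4: even sum, s = 83+24 = 107
i=6,k=5: odd sum, s = 107-5 = 102

102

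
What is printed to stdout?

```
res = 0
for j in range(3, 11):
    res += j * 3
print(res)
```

156

j=3: res = 0+3*3 = 9
j=4: res = 9+4*3 = 21
j=5: res = 21+5*3 = 36
j=6: res = 36+6*3 = 54
j=7: res = 54+7*3 = 75
j=8: res = 75+8*3 = 99
j=9: res = 99+9*3 = 126
j=10: res = 126+10*3 = 156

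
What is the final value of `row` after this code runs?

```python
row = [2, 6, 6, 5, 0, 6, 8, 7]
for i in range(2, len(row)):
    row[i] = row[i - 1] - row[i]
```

[2, 6, 0, -5, -5, -11, -19, -26]

i=2: row[2] = 6-6 = 0 → [2, 6, 0, 5, 0, 6, 8, 7]
i=3: row[3] = 0-5 = -5 → [2, 6, 0, -5, 0, 6, 8, 7]
i=4: row[4] = (-5)-0 = -5 → [2, 6, 0, -5, -5, 6, 8, 7]
i=5: row[5] = (-5)-6 = -11 → [2, 6, 0, -5, -5, -11, 8, 7]
i=6: row[6] = (-11)-8 = -19 → [2, 6, 0, -5, -5, -11, -19, 7]
i=7: row[7] = (-19)-7 = -26 → [2, 6, 0, -5, -5, -11, -19, -26]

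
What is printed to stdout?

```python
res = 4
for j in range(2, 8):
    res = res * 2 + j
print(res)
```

439

j=2: res = 4*2+2 = 10
j=3: res = 10*2+3 = 23
j=4: res = 23*2+4 = 50
j=5: res = 50*2+5 = 105
j=6: res = 105*2+6 = 216
j=7: res = 216*2+7 = 439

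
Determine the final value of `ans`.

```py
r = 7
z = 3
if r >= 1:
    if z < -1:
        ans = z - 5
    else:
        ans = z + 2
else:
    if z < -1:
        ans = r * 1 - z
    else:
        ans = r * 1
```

r=7, z=3
r >= 1 is True; z < -1 is False
→ ans = z + 2 = 5

5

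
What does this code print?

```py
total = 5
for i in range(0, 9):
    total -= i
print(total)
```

-31

i=0: total = 5-0 = 5
i=1: total = 5-1 = 4
i=2: total = 4-2 = 2
i=3: total = 2-3 = -1
i=4: total = (-1)-4 = -5
i=5: total = (-5)-5 = -10
i=6: total = (-10)-6 = -16
i=7: total = (-16)-7 = -23
i=8: total = (-23)-8 = -31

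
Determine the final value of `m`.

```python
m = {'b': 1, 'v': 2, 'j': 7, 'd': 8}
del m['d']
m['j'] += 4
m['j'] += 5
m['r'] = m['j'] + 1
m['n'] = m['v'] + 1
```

{'b': 1, 'v': 2, 'j': 16, 'r': 17, 'n': 3}

del 'd' → {'b': 1, 'v': 2, 'j': 7}
m['j'] = 7+4 = 11 → {'b': 1, 'v': 2, 'j': 11}
m['j'] = 11+5 = 16 → {'b': 1, 'v': 2, 'j': 16}
m['r'] = m['j']+1 = 17 → {'b': 1, 'v': 2, 'j': 16, 'r': 17}
m['n'] = m['v']+1 = 3 → {'b': 1, 'v': 2, 'j': 16, 'r': 17, 'n': 3}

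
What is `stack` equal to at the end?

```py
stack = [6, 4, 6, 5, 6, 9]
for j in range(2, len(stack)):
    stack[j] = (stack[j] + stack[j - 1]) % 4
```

[6, 4, 2, 3, 1, 2]

j=2: stack[2] = (6+4)%4 = 2 → [6, 4, 2, 5, 6, 9]
j=3: stack[3] = (5+2)%4 = 3 → [6, 4, 2, 3, 6, 9]
j=4: stack[4] = (6+3)%4 = 1 → [6, 4, 2, 3, 1, 9]
j=5: stack[5] = (9+1)%4 = 2 → [6, 4, 2, 3, 1, 2]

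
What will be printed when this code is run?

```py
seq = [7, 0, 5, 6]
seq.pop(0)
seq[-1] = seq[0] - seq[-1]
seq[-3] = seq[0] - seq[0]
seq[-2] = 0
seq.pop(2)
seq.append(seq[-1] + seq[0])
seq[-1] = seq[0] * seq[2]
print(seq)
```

[0, 0, 0]

pop(0) removes 7 → [0, 5, 6]
seq[-1] = seq[0]-seq[-1] = 0-6 = -6 → [0, 5, -6]
seq[-3] = seq[0]-seq[0] = 0-0 = 0 → [0, 5, -6]
seq[-2] = 0 → [0, 0, -6]
pop(2) removes -6 → [0, 0]
append seq[-1]+seq[0] = 0+0 = 0 → [0, 0, 0]
seq[-1] = seq[0]*seq[2] = 0*0 = 0 → [0, 0, 0]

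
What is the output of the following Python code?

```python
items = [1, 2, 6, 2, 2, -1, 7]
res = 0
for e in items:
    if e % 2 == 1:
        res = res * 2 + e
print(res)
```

9

e=1: odd, res = 0*2+1 = 1
e=2: not odd
e=6: not odd
e=2: not odd
e=2: not odd
e=-1: odd, res = 1*2+(-1) = 1
e=7: odd, res = 1*2+7 = 9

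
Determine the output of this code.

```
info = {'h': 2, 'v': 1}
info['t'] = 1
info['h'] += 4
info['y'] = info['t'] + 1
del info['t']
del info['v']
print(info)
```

info['t'] = 1 → {'h': 2, 'v': 1, 't': 1}
info['h'] = 2+4 = 6 → {'h': 6, 'v': 1, 't': 1}
info['y'] = info['t']+1 = 2 → {'h': 6, 'v': 1, 't': 1, 'y': 2}
del 't' → {'h': 6, 'v': 1, 'y': 2}
del 'v' → {'h': 6, 'y': 2}

{'h': 6, 'y': 2}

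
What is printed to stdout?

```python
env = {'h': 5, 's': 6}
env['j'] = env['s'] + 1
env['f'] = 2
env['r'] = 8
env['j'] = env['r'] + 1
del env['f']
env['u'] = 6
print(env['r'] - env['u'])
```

env['j'] = env['s']+1 = 7 → {'h': 5, 's': 6, 'j': 7}
env['f'] = 2 → {'h': 5, 's': 6, 'j': 7, 'f': 2}
env['r'] = 8 → {'h': 5, 's': 6, 'j': 7, 'f': 2, 'r': 8}
env['j'] = env['r']+1 = 9 → {'h': 5, 's': 6, 'j': 9, 'f': 2, 'r': 8}
del 'f' → {'h': 5, 's': 6, 'j': 9, 'r': 8}
env['u'] = 6 → {'h': 5, 's': 6, 'j': 9, 'r': 8, 'u': 6}
env['r']-env['u'] = 8-6 = 2

2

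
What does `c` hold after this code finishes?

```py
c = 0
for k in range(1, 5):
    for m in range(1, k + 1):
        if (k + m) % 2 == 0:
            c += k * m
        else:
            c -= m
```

34

k=1,m=1: even sum, c = 0+1 = 1
k=2,m=1: odd sum, c = 1-1 = 0
k=2,m=2: even sum, c = 0+4 = 4
k=3,m=1: even sum, c = 4+3 = 7
k=3,m=2: odd sum, c = 7-2 = 5
k=3,m=3: even sum, c = 5+9 = 14
k=4,m=1: odd sum, c = 14-1 = 13
k=4,m=2: even sum, c = 13+8 = 21
k=4,m=3: odd sum, c = 21-3 = 18
k=4,m=4: even sum, c = 18+16 = 34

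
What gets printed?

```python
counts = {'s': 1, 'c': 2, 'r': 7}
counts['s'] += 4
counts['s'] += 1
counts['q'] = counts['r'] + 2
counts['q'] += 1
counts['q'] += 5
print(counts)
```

counts['s'] = 1+4 = 5 → {'s': 5, 'c': 2, 'r': 7}
counts['s'] = 5+1 = 6 → {'s': 6, 'c': 2, 'r': 7}
counts['q'] = counts['r']+2 = 9 → {'s': 6, 'c': 2, 'r': 7, 'q': 9}
counts['q'] = 9+1 = 10 → {'s': 6, 'c': 2, 'r': 7, 'q': 10}
counts['q'] = 10+5 = 15 → {'s': 6, 'c': 2, 'r': 7, 'q': 15}

{'s': 6, 'c': 2, 'r': 7, 'q': 15}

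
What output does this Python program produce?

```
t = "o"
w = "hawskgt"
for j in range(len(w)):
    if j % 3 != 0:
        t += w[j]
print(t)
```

j=0: skip
j=1: add 'a' → 'oa'
j=2: add 'w' → 'oaw'
j=3: skip
j=4: add 'k' → 'oawk'
j=5: add 'g' → 'oawkg'
j=6: skip

oawkg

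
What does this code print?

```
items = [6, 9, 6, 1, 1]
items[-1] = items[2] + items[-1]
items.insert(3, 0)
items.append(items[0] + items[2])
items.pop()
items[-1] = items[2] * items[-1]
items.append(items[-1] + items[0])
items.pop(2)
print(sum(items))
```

items[-1] = items[2]+items[-1] = 6+1 = 7 → [6, 9, 6, 1, 7]
insert 0 at 3 → [6, 9, 6, 0, 1, 7]
append items[0]+items[2] = 6+6 = 12 → [6, 9, 6, 0, 1, 7, 12]
pop() removes 12 → [6, 9, 6, 0, 1, 7]
items[-1] = items[2]*items[-1] = 6*7 = 42 → [6, 9, 6, 0, 1, 42]
append items[-1]+items[0] = 42+6 = 48 → [6, 9, 6, 0, 1, 42, 48]
pop(2) removes 6 → [6, 9, 0, 1, 42, 48]
sum = 106

106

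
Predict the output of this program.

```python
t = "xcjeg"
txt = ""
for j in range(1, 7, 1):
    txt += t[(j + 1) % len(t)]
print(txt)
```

jegxcj

j=1: add t[2]='j' → 'j'
j=2: add t[3]='e' → 'je'
j=3: add t[4]='g' → 'jeg'
j=4: add t[0]='x' → 'jegx'
j=5: add t[1]='c' → 'jegxc'
j=6: add t[2]='j' → 'jegxcj'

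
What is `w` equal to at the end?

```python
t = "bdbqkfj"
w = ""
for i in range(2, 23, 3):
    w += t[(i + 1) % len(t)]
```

i=2: add t[3]='q' → 'q'
i=5: add t[6]='j' → 'qj'
i=8: add t[2]='b' → 'qjb'
i=11: add t[5]='f' → 'qjbf'
i=14: add t[1]='d' → 'qjbfd'
i=17: add t[4]='k' → 'qjbfdk'
i=20: add t[0]='b' → 'qjbfdkb'

'qjbfdkb'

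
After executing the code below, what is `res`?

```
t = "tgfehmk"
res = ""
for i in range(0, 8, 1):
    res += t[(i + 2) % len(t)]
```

i=0: add t[2]='f' → 'f'
i=1: add t[3]='e' → 'fe'
i=2: add t[4]='h' → 'feh'
i=3: add t[5]='m' → 'fehm'
i=4: add t[6]='k' → 'fehmk'
i=5: add t[0]='t' → 'fehmkt'
i=6: add t[1]='g' → 'fehmktg'
i=7: add t[2]='f' → 'fehmktgf'

'fehmktgf'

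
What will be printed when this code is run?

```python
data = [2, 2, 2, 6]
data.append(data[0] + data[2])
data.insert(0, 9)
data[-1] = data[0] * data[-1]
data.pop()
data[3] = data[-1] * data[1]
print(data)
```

[9, 2, 2, 12, 6]

append data[0]+data[2] = 2+2 = 4 → [2, 2, 2, 6, 4]
insert 9 at 0 → [9, 2, 2, 2, 6, 4]
data[-1] = data[0]*data[-1] = 9*4 = 36 → [9, 2, 2, 2, 6, 36]
pop() removes 36 → [9, 2, 2, 2, 6]
data[3] = data[-1]*data[1] = 6*2 = 12 → [9, 2, 2, 12, 6]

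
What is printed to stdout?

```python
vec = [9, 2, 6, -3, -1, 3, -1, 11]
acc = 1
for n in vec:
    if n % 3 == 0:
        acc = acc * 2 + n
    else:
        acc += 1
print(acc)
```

n=9: %3==0, acc = 1*2+9 = 11
n=2: not %3==0, acc = 11+1 = 12
n=6: %3==0, acc = 12*2+6 = 30
n=-3: %3==0, acc = 30*2+(-3) = 57
n=-1: not %3==0, acc = 57+1 = 58
n=3: %3==0, acc = 58*2+3 = 119
n=-1: not %3==0, acc = 119+1 = 120
n=11: not %3==0, acc = 120+1 = 121

121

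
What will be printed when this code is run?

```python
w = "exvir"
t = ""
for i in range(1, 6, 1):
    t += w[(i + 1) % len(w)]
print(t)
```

i=1: add w[2]='v' → 'v'
i=2: add w[3]='i' → 'vi'
i=3: add w[4]='r' → 'vir'
i=4: add w[0]='e' → 'vire'
i=5: add w[1]='x' → 'virex'

virex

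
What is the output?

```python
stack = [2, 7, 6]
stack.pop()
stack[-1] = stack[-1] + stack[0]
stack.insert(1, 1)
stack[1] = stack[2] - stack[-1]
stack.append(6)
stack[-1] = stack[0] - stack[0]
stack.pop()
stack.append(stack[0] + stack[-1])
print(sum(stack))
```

22

pop() removes 6 → [2, 7]
stack[-1] = stack[-1]+stack[0] = 7+2 = 9 → [2, 9]
insert 1 at 1 → [2, 1, 9]
stack[1] = stack[2]-stack[-1] = 9-9 = 0 → [2, 0, 9]
append 6 → [2, 0, 9, 6]
stack[-1] = stack[0]-stack[0] = 2-2 = 0 → [2, 0, 9, 0]
pop() removes 0 → [2, 0, 9]
append stack[0]+stack[-1] = 2+9 = 11 → [2, 0, 9, 11]
sum = 22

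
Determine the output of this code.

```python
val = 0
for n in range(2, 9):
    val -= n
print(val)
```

-35

n=2: val = 0-2 = -2
n=3: val = (-2)-3 = -5
n=4: val = (-5)-4 = -9
n=5: val = (-9)-5 = -14
n=6: val = (-14)-6 = -20
n=7: val = (-20)-7 = -27
n=8: val = (-27)-8 = -35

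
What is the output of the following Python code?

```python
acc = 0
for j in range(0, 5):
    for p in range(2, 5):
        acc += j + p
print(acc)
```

j=0,p=2: acc = 0+2 = 2
j=0,p=3: acc = 2+3 = 5
j=0,p=4: acc = 5+4 = 9
j=1,p=2: acc = 9+3 = 12
j=1,p=3: acc = 12+4 = 16
j=1,p=4: acc = 16+5 = 21
j=2,p=2: acc = 21+4 = 25
j=2,p=3: acc = 25+5 = 30
j=2,p=4: acc = 30+6 = 36
j=3,p=2: acc = 36+5 = 41
j=3,p=3: acc = 41+6 = 47
j=3,p=4: acc = 47+7 = 54
j=4,p=2: acc = 54+6 = 60
j=4,p=3: acc = 60+7 = 67
j=4,p=4: acc = 67+8 = 75

75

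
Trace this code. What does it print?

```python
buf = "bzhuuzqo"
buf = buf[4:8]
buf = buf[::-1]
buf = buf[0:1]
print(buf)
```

o

slice [4:8] → 'uzqo'
reverse → 'oqzu'
slice [0:1] → 'o'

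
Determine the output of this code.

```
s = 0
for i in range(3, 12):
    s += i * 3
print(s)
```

189

i=3: s = 0+3*3 = 9
i=4: s = 9+4*3 = 21
i=5: s = 21+5*3 = 36
i=6: s = 36+6*3 = 54
i=7: s = 54+7*3 = 75
i=8: s = 75+8*3 = 99
i=9: s = 99+9*3 = 126
i=10: s = 126+10*3 = 156
i=11: s = 156+11*3 = 189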